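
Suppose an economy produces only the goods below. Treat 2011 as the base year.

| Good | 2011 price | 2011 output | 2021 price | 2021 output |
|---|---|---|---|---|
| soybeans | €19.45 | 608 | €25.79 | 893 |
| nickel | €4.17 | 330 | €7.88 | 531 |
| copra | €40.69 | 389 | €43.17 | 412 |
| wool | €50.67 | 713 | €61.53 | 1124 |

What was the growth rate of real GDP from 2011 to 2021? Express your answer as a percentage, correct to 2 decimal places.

43.19%

Real GDP 2011 = Nominal GDP 2011 = 19.45·608 + 4.17·330 + 40.69·389 + 50.67·713 = 65157.82.
Real GDP 2021 (at 2011 prices) = 19.45·893 + 4.17·531 + 40.69·412 + 50.67·1124 = 93300.48.
Real growth = 93300.48/65157.82 − 1 = 0.4319.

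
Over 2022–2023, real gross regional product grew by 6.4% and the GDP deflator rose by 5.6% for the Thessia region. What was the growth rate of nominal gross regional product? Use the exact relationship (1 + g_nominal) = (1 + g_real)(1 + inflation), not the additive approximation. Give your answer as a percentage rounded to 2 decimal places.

(1 + g_nom) = (1 + g_real)(1 + π) = 1.0640 × 1.0560 = 1.12358.

12.36%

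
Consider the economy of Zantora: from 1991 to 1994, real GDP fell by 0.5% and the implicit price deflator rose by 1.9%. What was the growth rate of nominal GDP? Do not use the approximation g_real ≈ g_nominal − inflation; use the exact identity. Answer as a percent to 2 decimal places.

1.39%

(1 + g_nom) = (1 + g_real)(1 + π) = 0.9950 × 1.0190 = 1.01391.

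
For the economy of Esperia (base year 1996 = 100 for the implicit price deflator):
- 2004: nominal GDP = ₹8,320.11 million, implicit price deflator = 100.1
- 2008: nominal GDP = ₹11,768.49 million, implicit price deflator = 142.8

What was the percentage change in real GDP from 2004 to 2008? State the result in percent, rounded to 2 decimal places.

Real GDP 2004 = 8320.11 / 1.001 = 8311.80.
Real GDP 2008 = 11768.49 / 1.428 = 8241.24.
Real growth = 8241.24 / 8311.80 − 1 = -0.0085.

-0.85%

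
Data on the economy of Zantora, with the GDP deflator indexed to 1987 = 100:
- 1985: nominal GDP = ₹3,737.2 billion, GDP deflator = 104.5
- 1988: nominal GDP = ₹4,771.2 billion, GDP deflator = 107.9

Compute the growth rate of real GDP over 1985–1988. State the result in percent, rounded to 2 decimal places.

23.64%

Real GDP 1985 = 3737.2 / 1.045 = 3576.27.
Real GDP 1988 = 4771.2 / 1.079 = 4421.87.
Real growth = 4421.87 / 3576.27 − 1 = 0.2364.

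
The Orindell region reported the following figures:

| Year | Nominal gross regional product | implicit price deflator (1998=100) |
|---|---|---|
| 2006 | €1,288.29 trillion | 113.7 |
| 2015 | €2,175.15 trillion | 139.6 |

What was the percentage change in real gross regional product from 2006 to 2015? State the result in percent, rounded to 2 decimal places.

37.52%

Deflate each year: 2006 → 1288.29/1.137 = 1133.06; 2015 → 2175.15/1.396 = 1558.13.
So real gross regional product changed by 1558.13/1133.06 − 1 = 0.3752, i.e. 37.52%.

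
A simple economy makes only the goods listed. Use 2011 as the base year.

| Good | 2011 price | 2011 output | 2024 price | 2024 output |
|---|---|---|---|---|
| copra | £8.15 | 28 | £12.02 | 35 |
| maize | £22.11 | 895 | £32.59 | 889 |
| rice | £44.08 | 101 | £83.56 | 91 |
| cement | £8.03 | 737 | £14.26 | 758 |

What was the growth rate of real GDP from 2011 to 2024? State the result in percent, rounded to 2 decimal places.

Real GDP 2011 = Nominal GDP 2011 = 8.15·28 + 22.11·895 + 44.08·101 + 8.03·737 = 30386.84.
Real GDP 2024 (at 2011 prices) = 8.15·35 + 22.11·889 + 44.08·91 + 8.03·758 = 30039.06.
Real growth = 30039.06/30386.84 − 1 = -0.0114.

-1.14%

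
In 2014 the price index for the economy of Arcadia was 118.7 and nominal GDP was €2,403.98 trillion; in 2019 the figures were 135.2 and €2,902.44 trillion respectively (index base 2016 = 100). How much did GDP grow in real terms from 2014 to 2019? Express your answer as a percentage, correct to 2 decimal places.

6.00%

Deflate each year: 2014 → 2403.98/1.187 = 2025.26; 2019 → 2902.44/1.352 = 2146.78.
So real GDP changed by 2146.78/2025.26 − 1 = 0.0600, i.e. 6.00%.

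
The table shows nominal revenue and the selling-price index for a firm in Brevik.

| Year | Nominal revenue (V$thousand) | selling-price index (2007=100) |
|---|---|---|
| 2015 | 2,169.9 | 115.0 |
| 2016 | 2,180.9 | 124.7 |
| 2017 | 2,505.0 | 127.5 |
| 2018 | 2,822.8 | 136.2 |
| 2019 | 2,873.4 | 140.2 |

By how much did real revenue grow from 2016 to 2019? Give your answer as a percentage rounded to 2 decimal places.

17.19%

Real revenue 2016 = 2180.9/1.247 = 1748.92.
Real revenue 2019 = 2873.4/1.402 = 2049.50.
Change = 2049.50/1748.92 − 1 = 0.1719.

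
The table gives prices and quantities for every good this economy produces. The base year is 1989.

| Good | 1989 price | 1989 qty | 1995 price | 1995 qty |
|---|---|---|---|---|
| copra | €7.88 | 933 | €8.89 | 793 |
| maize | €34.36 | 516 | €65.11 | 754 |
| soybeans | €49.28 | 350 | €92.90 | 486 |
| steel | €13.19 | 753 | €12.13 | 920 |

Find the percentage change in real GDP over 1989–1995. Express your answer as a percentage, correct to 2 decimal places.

30.58%

Real GDP 1989 = Nominal GDP 1989 = 7.88·933 + 34.36·516 + 49.28·350 + 13.19·753 = 52261.87.
Real GDP 1995 (at 1989 prices) = 7.88·793 + 34.36·754 + 49.28·486 + 13.19·920 = 68241.16.
Real growth = 68241.16/52261.87 − 1 = 0.3058.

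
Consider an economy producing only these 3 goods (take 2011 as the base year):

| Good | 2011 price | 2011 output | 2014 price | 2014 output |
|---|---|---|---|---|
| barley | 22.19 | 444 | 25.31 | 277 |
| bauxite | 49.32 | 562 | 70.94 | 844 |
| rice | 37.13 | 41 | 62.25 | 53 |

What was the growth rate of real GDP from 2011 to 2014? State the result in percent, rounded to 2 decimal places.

27.24%

Real GDP 2011 = Nominal GDP 2011 = 22.19·444 + 49.32·562 + 37.13·41 = 39092.53.
Real GDP 2014 (at 2011 prices) = 22.19·277 + 49.32·844 + 37.13·53 = 49740.60.
Real growth = 49740.60/39092.53 − 1 = 0.2724.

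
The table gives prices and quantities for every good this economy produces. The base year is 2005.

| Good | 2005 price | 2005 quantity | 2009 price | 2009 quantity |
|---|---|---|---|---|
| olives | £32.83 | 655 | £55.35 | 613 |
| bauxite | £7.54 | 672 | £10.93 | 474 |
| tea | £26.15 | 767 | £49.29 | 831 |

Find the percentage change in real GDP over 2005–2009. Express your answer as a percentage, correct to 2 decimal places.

-2.57%

Real GDP 2005 = Nominal GDP 2005 = 32.83·655 + 7.54·672 + 26.15·767 = 46627.58.
Real GDP 2009 (at 2005 prices) = 32.83·613 + 7.54·474 + 26.15·831 = 45429.40.
Real growth = 45429.40/46627.58 − 1 = -0.0257.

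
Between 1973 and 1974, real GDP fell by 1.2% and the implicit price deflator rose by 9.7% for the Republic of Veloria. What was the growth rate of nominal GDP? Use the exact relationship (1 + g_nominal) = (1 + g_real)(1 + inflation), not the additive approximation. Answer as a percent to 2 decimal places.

8.38%

(1 + g_nom) = (1 + g_real)(1 + π) = 0.9880 × 1.0970 = 1.08384.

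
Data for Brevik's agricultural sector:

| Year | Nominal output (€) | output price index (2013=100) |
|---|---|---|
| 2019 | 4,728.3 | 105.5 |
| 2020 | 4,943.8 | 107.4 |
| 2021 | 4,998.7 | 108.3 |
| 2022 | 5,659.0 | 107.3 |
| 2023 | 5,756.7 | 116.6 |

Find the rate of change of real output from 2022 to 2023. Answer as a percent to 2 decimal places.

-6.39%

Real output 2022 = 5659.0/1.073 = 5274.00.
Real output 2023 = 5756.7/1.166 = 4937.14.
Change = 4937.14/5274.00 − 1 = -0.0639.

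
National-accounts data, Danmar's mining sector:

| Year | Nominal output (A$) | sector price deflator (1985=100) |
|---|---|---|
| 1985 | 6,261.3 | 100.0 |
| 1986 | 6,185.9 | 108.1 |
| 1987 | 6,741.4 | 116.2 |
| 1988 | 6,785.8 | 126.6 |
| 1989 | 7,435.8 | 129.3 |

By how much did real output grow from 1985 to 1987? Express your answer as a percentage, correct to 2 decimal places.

Real output 1985 = 6261.3/1.000 = 6261.30.
Real output 1987 = 6741.4/1.162 = 5801.55.
Change = 5801.55/6261.30 − 1 = -0.0734.

-7.34%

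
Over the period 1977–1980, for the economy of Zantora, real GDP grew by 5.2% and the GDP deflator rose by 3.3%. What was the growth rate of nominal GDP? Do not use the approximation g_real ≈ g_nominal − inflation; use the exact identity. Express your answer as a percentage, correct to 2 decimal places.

(1 + g_nom) = (1 + g_real)(1 + π) = 1.0520 × 1.0330 = 1.08672.

8.67%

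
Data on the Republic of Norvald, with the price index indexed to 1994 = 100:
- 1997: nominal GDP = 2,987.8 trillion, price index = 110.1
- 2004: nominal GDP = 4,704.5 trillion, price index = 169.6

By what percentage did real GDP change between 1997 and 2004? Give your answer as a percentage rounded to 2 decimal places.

Real GDP 1997 = 2987.8 / 1.101 = 2713.71.
Real GDP 2004 = 4704.5 / 1.696 = 2773.88.
Real growth = 2773.88 / 2713.71 − 1 = 0.0222.

2.22%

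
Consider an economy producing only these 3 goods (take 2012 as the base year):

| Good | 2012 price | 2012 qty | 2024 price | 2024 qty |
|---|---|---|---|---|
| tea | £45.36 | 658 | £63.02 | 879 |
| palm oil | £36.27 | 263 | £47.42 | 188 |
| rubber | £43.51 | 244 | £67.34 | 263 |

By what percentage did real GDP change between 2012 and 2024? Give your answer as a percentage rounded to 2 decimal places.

16.26%

Real GDP 2012 = Nominal GDP 2012 = 45.36·658 + 36.27·263 + 43.51·244 = 50002.33.
Real GDP 2024 (at 2012 prices) = 45.36·879 + 36.27·188 + 43.51·263 = 58133.33.
Real growth = 58133.33/50002.33 − 1 = 0.1626.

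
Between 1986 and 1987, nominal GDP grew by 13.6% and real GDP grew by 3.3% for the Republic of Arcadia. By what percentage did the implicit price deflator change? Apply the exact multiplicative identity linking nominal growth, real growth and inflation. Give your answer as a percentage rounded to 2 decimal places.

9.97%

(1 + g_nom) = (1 + g_real)(1 + π), so π = 1.1360 / 1.0330 − 1 = 0.09971.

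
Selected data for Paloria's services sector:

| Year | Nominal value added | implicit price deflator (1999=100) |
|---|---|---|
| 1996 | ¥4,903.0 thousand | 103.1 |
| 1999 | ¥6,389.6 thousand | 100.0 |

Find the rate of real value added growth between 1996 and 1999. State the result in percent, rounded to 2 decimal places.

Deflate each year: 1996 → 4903.0/1.031 = 4755.58; 1999 → 6389.6/1.000 = 6389.60.
So real value added changed by 6389.60/4755.58 − 1 = 0.3436, i.e. 34.36%.

34.36%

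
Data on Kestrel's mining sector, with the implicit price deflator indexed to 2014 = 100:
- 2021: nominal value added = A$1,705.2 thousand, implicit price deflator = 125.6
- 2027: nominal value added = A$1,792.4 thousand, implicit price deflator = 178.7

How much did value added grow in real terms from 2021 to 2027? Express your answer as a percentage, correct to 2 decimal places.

Real value added 2021 = 1705.2 / 1.256 = 1357.64.
Real value added 2027 = 1792.4 / 1.787 = 1003.02.
Real growth = 1003.02 / 1357.64 − 1 = -0.2612.

-26.12%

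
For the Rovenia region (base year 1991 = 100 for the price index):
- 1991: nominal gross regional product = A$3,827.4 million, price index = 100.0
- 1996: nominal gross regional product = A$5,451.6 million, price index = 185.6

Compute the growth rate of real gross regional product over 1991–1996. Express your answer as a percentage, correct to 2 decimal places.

-23.26%

Real gross regional product 1991 = 3827.4 / 1.000 = 3827.40.
Real gross regional product 1996 = 5451.6 / 1.856 = 2937.28.
Real growth = 2937.28 / 3827.40 − 1 = -0.2326.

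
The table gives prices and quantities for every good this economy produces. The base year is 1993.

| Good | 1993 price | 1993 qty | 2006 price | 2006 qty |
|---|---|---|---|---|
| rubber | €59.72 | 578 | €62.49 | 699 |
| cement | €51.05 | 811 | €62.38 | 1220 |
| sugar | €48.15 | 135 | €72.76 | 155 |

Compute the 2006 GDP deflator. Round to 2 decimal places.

117.56

Nominal GDP 2006 = 62.49·699 + 62.38·1220 + 72.76·155 = 131061.91.
Real GDP 2006 (at 1993 prices) = 59.72·699 + 51.05·1220 + 48.15·155 = 111488.53.
Deflator = Nominal/Real × 100 = 131061.91/111488.53 × 100 = 117.556.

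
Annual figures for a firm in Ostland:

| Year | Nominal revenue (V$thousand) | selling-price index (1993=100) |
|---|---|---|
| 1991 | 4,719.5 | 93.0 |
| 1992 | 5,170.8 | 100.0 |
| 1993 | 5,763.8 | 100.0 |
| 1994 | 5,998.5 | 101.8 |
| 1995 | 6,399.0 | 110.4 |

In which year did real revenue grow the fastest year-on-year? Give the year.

1992: real = 5170.8/1.000 = 5170.80; growth vs 1991 (5074.73) = 1.89%.
1993: real = 5763.8/1.000 = 5763.80; growth vs 1992 (5170.80) = 11.47%.
1994: real = 5998.5/1.018 = 5892.44; growth vs 1993 (5763.80) = 2.23%.
1995: real = 6399.0/1.104 = 5796.20; growth vs 1994 (5892.44) = -1.63%.

1993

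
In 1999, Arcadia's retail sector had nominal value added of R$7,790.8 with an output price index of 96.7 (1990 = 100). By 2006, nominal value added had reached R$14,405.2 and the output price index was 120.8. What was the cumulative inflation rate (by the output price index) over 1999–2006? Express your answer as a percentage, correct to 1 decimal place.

24.9%

Price-level change = 120.8 / 96.7 − 1 = 0.2492.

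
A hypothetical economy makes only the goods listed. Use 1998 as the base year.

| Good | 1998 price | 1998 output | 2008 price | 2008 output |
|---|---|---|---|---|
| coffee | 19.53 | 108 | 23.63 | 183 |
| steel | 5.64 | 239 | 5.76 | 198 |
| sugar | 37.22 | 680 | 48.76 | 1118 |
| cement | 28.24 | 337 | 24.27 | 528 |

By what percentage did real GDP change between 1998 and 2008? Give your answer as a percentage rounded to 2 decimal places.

59.89%

Real GDP 1998 = Nominal GDP 1998 = 19.53·108 + 5.64·239 + 37.22·680 + 28.24·337 = 38283.68.
Real GDP 2008 (at 1998 prices) = 19.53·183 + 5.64·198 + 37.22·1118 + 28.24·528 = 61213.39.
Real growth = 61213.39/38283.68 − 1 = 0.5989.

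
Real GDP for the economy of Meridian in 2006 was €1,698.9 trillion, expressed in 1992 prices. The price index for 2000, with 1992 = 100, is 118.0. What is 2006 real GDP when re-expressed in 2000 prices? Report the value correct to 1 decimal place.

Real GDP in 2000 prices = Real GDP in 1992 prices × (P_2000/P_1992) = 1698.9 × 1.180 = 2004.70.

€2,004.7 trillion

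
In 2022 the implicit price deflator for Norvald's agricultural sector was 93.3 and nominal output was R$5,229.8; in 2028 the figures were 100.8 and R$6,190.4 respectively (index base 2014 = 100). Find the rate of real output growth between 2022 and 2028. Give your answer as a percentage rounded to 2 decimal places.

Deflate each year: 2022 → 5229.8/0.933 = 5605.36; 2028 → 6190.4/1.008 = 6141.27.
So real output changed by 6141.27/5605.36 − 1 = 0.0956, i.e. 9.56%.

9.56%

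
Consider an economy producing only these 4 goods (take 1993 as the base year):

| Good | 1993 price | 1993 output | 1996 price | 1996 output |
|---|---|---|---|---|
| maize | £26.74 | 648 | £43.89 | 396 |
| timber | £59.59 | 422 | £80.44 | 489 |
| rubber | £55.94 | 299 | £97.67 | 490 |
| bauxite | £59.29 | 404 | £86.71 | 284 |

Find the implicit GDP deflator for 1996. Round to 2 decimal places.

153.85

Nominal GDP 1996 = 43.89·396 + 80.44·489 + 97.67·490 + 86.71·284 = 129199.54.
Real GDP 1996 (at 1993 prices) = 26.74·396 + 59.59·489 + 55.94·490 + 59.29·284 = 83977.51.
Deflator = Nominal/Real × 100 = 129199.54/83977.51 × 100 = 153.850.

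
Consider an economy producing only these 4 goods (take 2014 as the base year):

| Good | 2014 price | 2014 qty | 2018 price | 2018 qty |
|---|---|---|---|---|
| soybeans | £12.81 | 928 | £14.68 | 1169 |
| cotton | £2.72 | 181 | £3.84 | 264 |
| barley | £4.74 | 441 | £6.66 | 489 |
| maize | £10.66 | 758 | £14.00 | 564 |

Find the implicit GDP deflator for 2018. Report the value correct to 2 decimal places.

Nominal GDP 2018 = 14.68·1169 + 3.84·264 + 6.66·489 + 14.00·564 = 29327.42.
Real GDP 2018 (at 2014 prices) = 12.81·1169 + 2.72·264 + 4.74·489 + 10.66·564 = 24023.07.
Deflator = Nominal/Real × 100 = 29327.42/24023.07 × 100 = 122.080.

122.08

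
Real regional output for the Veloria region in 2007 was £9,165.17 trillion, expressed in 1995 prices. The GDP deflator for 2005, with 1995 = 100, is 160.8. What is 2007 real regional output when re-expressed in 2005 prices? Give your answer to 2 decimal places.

£14,737.59 trillion

Real regional output in 2005 prices = Real regional output in 1995 prices × (P_2005/P_1995) = 9165.17 × 1.608 = 14737.59.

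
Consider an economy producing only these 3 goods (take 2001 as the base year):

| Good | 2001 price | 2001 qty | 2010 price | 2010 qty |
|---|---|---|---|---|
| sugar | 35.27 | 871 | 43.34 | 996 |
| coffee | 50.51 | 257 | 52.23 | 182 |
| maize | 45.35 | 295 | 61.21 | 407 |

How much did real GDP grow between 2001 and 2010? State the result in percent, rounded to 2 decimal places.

Real GDP 2001 = Nominal GDP 2001 = 35.27·871 + 50.51·257 + 45.35·295 = 57079.49.
Real GDP 2010 (at 2001 prices) = 35.27·996 + 50.51·182 + 45.35·407 = 62779.19.
Real growth = 62779.19/57079.49 − 1 = 0.0999.

9.99%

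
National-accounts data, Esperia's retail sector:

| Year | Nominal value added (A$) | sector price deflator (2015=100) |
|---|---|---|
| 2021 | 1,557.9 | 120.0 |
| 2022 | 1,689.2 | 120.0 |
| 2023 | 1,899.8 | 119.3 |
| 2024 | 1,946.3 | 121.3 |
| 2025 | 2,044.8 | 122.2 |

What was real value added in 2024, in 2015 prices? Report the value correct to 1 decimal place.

Real value added 2024 = 1946.3 / 1.213 = 1604.53.

A$1,604.5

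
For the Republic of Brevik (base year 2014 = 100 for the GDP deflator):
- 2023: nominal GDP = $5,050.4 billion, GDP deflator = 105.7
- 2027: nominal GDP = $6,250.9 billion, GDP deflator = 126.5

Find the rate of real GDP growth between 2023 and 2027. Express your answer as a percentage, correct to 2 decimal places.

3.42%

Deflate each year: 2023 → 5050.4/1.057 = 4778.05; 2027 → 6250.9/1.265 = 4941.42.
So real GDP changed by 4941.42/4778.05 − 1 = 0.0342, i.e. 3.42%.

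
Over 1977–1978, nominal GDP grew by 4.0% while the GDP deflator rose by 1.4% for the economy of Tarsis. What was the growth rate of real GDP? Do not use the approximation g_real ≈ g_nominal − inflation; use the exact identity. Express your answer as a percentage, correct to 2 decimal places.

2.56%

(1 + g_nom) = (1 + g_real)(1 + π), so g_real = 1.0400 / 1.0140 − 1 = 0.02564.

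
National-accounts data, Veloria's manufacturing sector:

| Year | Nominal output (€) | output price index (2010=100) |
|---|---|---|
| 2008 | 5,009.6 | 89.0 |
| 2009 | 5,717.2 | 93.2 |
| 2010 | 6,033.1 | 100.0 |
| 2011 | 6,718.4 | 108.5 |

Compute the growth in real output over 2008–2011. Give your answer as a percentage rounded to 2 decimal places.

10.01%

Real output 2008 = 5009.6/0.890 = 5628.76.
Real output 2011 = 6718.4/1.085 = 6192.07.
Change = 6192.07/5628.76 − 1 = 0.1001.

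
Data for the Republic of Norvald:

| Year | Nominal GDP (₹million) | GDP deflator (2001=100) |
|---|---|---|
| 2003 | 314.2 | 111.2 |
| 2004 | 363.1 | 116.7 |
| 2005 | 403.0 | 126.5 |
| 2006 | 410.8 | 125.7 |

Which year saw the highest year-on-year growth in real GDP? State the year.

2004

2004: real = 363.1/1.167 = 311.14; growth vs 2003 (282.55) = 10.12%.
2005: real = 403.0/1.265 = 318.58; growth vs 2004 (311.14) = 2.39%.
2006: real = 410.8/1.257 = 326.81; growth vs 2005 (318.58) = 2.58%.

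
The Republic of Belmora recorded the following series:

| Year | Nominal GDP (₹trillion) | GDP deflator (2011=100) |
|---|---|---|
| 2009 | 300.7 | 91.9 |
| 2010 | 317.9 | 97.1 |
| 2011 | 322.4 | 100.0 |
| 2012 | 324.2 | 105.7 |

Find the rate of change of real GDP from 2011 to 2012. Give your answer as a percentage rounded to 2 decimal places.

-4.86%

Real GDP 2011 = 322.4/1.000 = 322.40.
Real GDP 2012 = 324.2/1.057 = 306.72.
Change = 306.72/322.40 − 1 = -0.0486.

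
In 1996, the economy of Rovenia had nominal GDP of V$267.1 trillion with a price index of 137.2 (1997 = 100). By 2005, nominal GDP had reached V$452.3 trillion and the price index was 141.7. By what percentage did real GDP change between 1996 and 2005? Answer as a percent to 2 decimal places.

Real GDP 1996 = 267.1 / 1.372 = 194.68.
Real GDP 2005 = 452.3 / 1.417 = 319.20.
Real growth = 319.20 / 194.68 − 1 = 0.6396.

63.96%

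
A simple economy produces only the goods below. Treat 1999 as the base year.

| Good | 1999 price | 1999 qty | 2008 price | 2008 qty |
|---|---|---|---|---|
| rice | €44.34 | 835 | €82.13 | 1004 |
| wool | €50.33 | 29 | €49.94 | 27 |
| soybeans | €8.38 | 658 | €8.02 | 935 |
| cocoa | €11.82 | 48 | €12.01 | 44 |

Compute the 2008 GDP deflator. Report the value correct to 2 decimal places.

169.34

Nominal GDP 2008 = 82.13·1004 + 49.94·27 + 8.02·935 + 12.01·44 = 91834.04.
Real GDP 2008 (at 1999 prices) = 44.34·1004 + 50.33·27 + 8.38·935 + 11.82·44 = 54231.65.
Deflator = Nominal/Real × 100 = 91834.04/54231.65 × 100 = 169.337.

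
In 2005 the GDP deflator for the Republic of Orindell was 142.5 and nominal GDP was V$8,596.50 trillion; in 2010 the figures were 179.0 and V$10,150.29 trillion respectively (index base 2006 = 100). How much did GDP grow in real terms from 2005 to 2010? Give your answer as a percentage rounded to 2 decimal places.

Deflate each year: 2005 → 8596.50/1.425 = 6032.63; 2010 → 10150.29/1.790 = 5670.55.
So real GDP changed by 5670.55/6032.63 − 1 = -0.0600, i.e. -6.00%.

-6.00%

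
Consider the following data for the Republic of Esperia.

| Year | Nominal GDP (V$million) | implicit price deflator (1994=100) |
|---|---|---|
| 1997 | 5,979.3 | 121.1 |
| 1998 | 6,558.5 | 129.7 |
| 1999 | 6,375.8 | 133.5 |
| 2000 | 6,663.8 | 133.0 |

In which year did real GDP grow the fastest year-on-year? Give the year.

2000

1998: real = 6558.5/1.297 = 5056.67; growth vs 1997 (4937.49) = 2.41%.
1999: real = 6375.8/1.335 = 4775.88; growth vs 1998 (5056.67) = -5.55%.
2000: real = 6663.8/1.330 = 5010.38; growth vs 1999 (4775.88) = 4.91%.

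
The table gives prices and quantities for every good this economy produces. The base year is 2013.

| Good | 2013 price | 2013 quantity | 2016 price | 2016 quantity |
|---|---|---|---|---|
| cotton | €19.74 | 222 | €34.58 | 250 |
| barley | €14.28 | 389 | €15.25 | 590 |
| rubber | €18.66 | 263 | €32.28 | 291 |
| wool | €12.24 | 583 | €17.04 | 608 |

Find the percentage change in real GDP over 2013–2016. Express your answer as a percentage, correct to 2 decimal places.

Real GDP 2013 = Nominal GDP 2013 = 19.74·222 + 14.28·389 + 18.66·263 + 12.24·583 = 21980.70.
Real GDP 2016 (at 2013 prices) = 19.74·250 + 14.28·590 + 18.66·291 + 12.24·608 = 26232.18.
Real growth = 26232.18/21980.70 − 1 = 0.1934.

19.34%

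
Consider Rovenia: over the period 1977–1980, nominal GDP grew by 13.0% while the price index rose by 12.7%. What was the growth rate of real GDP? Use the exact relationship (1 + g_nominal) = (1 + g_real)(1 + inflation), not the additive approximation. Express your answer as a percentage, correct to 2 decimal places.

(1 + g_nom) = (1 + g_real)(1 + π), so g_real = 1.1300 / 1.1270 − 1 = 0.00266.

0.27%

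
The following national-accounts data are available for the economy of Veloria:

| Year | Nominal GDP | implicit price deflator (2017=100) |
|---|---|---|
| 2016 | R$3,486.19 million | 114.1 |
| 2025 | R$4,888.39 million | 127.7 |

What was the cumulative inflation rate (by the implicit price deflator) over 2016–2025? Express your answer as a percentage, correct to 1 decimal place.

Price-level change = 127.7 / 114.1 − 1 = 0.1192.

11.9%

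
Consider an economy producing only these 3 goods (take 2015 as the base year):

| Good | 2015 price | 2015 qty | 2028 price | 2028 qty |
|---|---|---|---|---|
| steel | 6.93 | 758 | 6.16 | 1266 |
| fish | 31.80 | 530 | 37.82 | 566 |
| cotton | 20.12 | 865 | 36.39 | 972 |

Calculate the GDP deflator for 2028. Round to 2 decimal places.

Nominal GDP 2028 = 6.16·1266 + 37.82·566 + 36.39·972 = 64575.76.
Real GDP 2028 (at 2015 prices) = 6.93·1266 + 31.80·566 + 20.12·972 = 46328.82.
Deflator = Nominal/Real × 100 = 64575.76/46328.82 × 100 = 139.386.

139.39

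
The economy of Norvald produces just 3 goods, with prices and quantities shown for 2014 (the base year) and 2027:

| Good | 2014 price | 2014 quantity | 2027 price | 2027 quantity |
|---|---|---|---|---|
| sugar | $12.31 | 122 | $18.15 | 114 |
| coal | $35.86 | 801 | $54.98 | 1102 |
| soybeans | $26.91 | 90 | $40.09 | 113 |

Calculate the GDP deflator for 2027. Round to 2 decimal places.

Nominal GDP 2027 = 18.15·114 + 54.98·1102 + 40.09·113 = 67187.23.
Real GDP 2027 (at 2014 prices) = 12.31·114 + 35.86·1102 + 26.91·113 = 43961.89.
Deflator = Nominal/Real × 100 = 67187.23/43961.89 × 100 = 152.831.

152.83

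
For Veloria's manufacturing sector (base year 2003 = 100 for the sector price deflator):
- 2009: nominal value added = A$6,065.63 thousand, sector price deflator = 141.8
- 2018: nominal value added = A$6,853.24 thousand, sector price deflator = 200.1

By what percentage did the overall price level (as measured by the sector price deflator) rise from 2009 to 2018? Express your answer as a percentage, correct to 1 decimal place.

Price-level change = 200.1 / 141.8 − 1 = 0.4111.

41.1%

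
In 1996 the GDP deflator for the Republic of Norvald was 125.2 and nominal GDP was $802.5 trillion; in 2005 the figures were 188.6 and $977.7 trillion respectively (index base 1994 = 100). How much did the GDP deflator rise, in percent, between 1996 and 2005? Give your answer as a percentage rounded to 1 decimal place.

50.6%

Price-level change = 188.6 / 125.2 − 1 = 0.5064.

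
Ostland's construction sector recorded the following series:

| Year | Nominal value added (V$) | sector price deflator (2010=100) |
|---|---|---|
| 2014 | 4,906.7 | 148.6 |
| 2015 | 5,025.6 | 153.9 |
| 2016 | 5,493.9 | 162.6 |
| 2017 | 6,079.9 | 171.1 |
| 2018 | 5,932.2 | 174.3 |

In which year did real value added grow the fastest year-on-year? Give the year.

2017

2015: real = 5025.6/1.539 = 3265.50; growth vs 2014 (3301.95) = -1.10%.
2016: real = 5493.9/1.626 = 3378.78; growth vs 2015 (3265.50) = 3.47%.
2017: real = 6079.9/1.711 = 3553.42; growth vs 2016 (3378.78) = 5.17%.
2018: real = 5932.2/1.743 = 3403.44; growth vs 2017 (3553.42) = -4.22%.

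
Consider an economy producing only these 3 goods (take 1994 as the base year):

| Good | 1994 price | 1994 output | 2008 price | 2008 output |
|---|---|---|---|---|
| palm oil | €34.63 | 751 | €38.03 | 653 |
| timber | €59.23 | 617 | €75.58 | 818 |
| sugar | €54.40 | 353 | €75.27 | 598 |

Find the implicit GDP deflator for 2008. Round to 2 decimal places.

127.10

Nominal GDP 2008 = 38.03·653 + 75.58·818 + 75.27·598 = 131669.49.
Real GDP 2008 (at 1994 prices) = 34.63·653 + 59.23·818 + 54.40·598 = 103594.73.
Deflator = Nominal/Real × 100 = 131669.49/103594.73 × 100 = 127.101.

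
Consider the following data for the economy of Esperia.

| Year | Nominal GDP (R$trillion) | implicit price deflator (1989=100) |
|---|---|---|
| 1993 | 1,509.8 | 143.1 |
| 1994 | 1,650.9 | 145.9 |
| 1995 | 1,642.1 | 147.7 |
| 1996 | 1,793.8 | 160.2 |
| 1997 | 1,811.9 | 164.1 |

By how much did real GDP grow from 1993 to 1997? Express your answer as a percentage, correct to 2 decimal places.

Real GDP 1993 = 1509.8/1.431 = 1055.07.
Real GDP 1997 = 1811.9/1.641 = 1104.14.
Change = 1104.14/1055.07 − 1 = 0.0465.

4.65%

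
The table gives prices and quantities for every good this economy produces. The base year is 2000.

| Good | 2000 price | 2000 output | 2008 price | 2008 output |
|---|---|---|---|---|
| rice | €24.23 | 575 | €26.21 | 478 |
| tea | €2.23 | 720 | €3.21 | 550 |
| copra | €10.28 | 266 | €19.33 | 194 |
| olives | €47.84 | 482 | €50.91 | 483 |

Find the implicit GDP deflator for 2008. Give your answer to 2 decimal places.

Nominal GDP 2008 = 26.21·478 + 3.21·550 + 19.33·194 + 50.91·483 = 42633.43.
Real GDP 2008 (at 2000 prices) = 24.23·478 + 2.23·550 + 10.28·194 + 47.84·483 = 37909.48.
Deflator = Nominal/Real × 100 = 42633.43/37909.48 × 100 = 112.461.

112.46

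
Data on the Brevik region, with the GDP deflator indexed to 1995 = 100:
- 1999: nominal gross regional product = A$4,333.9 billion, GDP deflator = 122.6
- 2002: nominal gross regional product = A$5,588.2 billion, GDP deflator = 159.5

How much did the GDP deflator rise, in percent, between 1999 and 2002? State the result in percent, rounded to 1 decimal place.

Price-level change = 159.5 / 122.6 − 1 = 0.3010.

30.1%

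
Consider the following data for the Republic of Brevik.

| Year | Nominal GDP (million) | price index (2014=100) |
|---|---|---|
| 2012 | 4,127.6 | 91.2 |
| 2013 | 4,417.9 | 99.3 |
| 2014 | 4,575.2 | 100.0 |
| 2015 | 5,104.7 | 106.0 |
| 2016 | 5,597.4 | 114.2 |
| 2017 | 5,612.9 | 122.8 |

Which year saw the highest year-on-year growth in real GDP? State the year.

2015

2013: real = 4417.9/0.993 = 4449.04; growth vs 2012 (4525.88) = -1.70%.
2014: real = 4575.2/1.000 = 4575.20; growth vs 2013 (4449.04) = 2.84%.
2015: real = 5104.7/1.060 = 4815.75; growth vs 2014 (4575.20) = 5.26%.
2016: real = 5597.4/1.142 = 4901.40; growth vs 2015 (4815.75) = 1.78%.
2017: real = 5612.9/1.228 = 4570.77; growth vs 2016 (4901.40) = -6.75%.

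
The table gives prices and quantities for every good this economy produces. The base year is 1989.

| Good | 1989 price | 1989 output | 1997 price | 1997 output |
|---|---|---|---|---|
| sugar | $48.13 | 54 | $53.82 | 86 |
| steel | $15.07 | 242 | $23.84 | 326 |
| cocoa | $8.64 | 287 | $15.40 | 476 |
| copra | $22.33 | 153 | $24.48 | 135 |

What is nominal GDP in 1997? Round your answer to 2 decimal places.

$23035.56

Nominal GDP 1997 = Σ (p_1997 × q_1997) = 53.82·86 + 23.84·326 + 15.40·476 + 24.48·135 = 23035.56.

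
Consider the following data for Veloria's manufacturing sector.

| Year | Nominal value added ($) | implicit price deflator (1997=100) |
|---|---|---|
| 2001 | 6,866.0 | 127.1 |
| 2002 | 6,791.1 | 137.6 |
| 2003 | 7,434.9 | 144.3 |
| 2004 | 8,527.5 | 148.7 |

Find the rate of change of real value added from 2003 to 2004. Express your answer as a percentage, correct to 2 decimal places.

11.30%

Real value added 2003 = 7434.9/1.443 = 5152.39.
Real value added 2004 = 8527.5/1.487 = 5734.70.
Change = 5734.70/5152.39 − 1 = 0.1130.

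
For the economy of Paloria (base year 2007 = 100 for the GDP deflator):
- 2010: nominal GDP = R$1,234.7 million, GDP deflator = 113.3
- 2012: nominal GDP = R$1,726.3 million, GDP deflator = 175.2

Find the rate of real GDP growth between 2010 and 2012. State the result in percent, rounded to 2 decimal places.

-9.58%

Deflate each year: 2010 → 1234.7/1.133 = 1089.76; 2012 → 1726.3/1.752 = 985.33.
So real GDP changed by 985.33/1089.76 − 1 = -0.0958, i.e. -9.58%.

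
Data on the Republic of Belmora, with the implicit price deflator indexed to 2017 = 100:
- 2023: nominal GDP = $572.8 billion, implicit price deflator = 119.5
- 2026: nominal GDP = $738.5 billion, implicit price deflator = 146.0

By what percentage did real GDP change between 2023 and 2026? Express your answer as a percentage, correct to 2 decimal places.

Real GDP 2023 = 572.8 / 1.195 = 479.33.
Real GDP 2026 = 738.5 / 1.460 = 505.82.
Real growth = 505.82 / 479.33 − 1 = 0.0553.

5.53%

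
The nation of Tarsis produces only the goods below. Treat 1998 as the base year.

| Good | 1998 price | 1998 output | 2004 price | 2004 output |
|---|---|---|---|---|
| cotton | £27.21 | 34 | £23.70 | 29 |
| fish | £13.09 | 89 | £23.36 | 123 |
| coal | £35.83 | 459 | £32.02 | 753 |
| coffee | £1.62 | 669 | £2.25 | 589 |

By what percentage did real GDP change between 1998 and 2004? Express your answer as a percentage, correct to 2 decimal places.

54.60%

Real GDP 1998 = Nominal GDP 1998 = 27.21·34 + 13.09·89 + 35.83·459 + 1.62·669 = 19619.90.
Real GDP 2004 (at 1998 prices) = 27.21·29 + 13.09·123 + 35.83·753 + 1.62·589 = 30333.33.
Real growth = 30333.33/19619.90 − 1 = 0.5460.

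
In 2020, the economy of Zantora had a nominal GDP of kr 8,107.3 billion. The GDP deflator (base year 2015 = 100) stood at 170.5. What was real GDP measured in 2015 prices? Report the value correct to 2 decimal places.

Real GDP = Nominal / (GDP deflator/100) = 8107.3 / 1.705 = 4755.01.

kr 4,755.01 billion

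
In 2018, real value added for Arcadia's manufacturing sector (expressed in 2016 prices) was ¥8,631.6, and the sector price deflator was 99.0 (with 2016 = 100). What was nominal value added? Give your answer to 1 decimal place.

Nominal value added = Real × (sector price deflator/100) = 8631.6 × 0.990 = 8545.28.

¥8,545.3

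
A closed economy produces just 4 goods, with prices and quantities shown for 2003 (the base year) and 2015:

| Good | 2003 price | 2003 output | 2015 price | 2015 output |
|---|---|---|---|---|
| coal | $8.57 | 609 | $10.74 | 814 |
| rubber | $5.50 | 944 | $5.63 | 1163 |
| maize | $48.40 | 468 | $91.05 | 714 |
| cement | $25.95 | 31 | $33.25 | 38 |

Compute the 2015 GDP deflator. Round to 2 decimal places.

Nominal GDP 2015 = 10.74·814 + 5.63·1163 + 91.05·714 + 33.25·38 = 81563.25.
Real GDP 2015 (at 2003 prices) = 8.57·814 + 5.50·1163 + 48.40·714 + 25.95·38 = 48916.18.
Deflator = Nominal/Real × 100 = 81563.25/48916.18 × 100 = 166.741.

166.74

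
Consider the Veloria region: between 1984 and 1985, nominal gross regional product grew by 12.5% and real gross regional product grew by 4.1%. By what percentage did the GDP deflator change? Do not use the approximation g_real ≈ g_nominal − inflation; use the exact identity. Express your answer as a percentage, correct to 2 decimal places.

(1 + g_nom) = (1 + g_real)(1 + π), so π = 1.1250 / 1.0410 − 1 = 0.08069.

8.07%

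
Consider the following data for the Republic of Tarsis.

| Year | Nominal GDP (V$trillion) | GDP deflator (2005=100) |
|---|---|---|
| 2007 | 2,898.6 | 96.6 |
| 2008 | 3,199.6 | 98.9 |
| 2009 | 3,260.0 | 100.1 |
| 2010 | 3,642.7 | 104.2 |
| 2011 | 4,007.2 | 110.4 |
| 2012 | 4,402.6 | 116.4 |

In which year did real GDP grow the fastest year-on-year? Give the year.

2008

2008: real = 3199.6/0.989 = 3235.19; growth vs 2007 (3000.62) = 7.82%.
2009: real = 3260.0/1.001 = 3256.74; growth vs 2008 (3235.19) = 0.67%.
2010: real = 3642.7/1.042 = 3495.87; growth vs 2009 (3256.74) = 7.34%.
2011: real = 4007.2/1.104 = 3629.71; growth vs 2010 (3495.87) = 3.83%.
2012: real = 4402.6/1.164 = 3782.30; growth vs 2011 (3629.71) = 4.20%.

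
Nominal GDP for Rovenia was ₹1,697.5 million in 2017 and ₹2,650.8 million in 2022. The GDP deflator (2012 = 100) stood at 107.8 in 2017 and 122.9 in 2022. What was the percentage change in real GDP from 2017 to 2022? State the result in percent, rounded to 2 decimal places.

36.97%

Real GDP 2017 = 1697.5 / 1.078 = 1574.68.
Real GDP 2022 = 2650.8 / 1.229 = 2156.88.
Real growth = 2156.88 / 1574.68 − 1 = 0.3697.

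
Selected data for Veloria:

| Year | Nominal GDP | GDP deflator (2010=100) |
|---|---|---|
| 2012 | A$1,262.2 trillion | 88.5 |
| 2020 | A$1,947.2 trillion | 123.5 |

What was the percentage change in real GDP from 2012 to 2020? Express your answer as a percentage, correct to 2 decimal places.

Real GDP 2012 = 1262.2 / 0.885 = 1426.21.
Real GDP 2020 = 1947.2 / 1.235 = 1576.68.
Real growth = 1576.68 / 1426.21 − 1 = 0.1055.

10.55%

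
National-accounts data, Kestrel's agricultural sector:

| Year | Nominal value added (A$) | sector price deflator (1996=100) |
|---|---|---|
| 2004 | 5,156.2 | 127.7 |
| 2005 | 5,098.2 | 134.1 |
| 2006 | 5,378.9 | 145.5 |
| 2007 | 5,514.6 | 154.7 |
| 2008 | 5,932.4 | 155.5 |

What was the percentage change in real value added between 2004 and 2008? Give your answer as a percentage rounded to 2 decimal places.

-5.52%

Real value added 2004 = 5156.2/1.277 = 4037.74.
Real value added 2008 = 5932.4/1.555 = 3815.05.
Change = 3815.05/4037.74 − 1 = -0.0552.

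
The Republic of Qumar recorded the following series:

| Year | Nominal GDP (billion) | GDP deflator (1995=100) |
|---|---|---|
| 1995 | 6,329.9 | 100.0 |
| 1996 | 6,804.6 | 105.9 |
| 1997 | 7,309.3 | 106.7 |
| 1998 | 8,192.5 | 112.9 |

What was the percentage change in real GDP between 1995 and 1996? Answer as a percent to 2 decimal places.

Real GDP 1995 = 6329.9/1.000 = 6329.90.
Real GDP 1996 = 6804.6/1.059 = 6425.50.
Change = 6425.50/6329.90 − 1 = 0.0151.

1.51%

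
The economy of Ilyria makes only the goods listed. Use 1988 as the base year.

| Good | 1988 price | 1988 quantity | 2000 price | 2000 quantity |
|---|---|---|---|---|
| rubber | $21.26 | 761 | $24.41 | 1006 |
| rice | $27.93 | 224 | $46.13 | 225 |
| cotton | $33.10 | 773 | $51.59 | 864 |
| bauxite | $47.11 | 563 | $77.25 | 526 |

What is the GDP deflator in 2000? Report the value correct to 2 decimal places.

148.23

Nominal GDP 2000 = 24.41·1006 + 46.13·225 + 51.59·864 + 77.25·526 = 120142.97.
Real GDP 2000 (at 1988 prices) = 21.26·1006 + 27.93·225 + 33.10·864 + 47.11·526 = 81050.07.
Deflator = Nominal/Real × 100 = 120142.97/81050.07 × 100 = 148.233.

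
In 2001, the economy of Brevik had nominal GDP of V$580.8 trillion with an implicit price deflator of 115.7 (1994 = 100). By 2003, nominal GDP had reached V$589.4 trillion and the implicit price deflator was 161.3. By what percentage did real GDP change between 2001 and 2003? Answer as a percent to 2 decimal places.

Real GDP 2001 = 580.8 / 1.157 = 501.99.
Real GDP 2003 = 589.4 / 1.613 = 365.41.
Real growth = 365.41 / 501.99 − 1 = -0.2721.

-27.21%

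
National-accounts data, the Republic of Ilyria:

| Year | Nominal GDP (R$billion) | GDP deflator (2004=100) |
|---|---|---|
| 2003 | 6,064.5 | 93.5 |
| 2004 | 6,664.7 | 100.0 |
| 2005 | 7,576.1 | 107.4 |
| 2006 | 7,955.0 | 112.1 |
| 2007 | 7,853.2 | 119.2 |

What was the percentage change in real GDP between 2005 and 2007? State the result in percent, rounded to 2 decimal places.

-6.60%

Real GDP 2005 = 7576.1/1.074 = 7054.10.
Real GDP 2007 = 7853.2/1.192 = 6588.26.
Change = 6588.26/7054.10 − 1 = -0.0660.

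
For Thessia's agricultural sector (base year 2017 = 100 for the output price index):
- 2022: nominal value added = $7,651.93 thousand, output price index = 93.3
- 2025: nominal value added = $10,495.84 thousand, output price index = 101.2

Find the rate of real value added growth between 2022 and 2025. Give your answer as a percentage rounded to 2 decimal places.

Deflate each year: 2022 → 7651.93/0.933 = 8201.43; 2025 → 10495.84/1.012 = 10371.38.
So real value added changed by 10371.38/8201.43 − 1 = 0.2646, i.e. 26.46%.

26.46%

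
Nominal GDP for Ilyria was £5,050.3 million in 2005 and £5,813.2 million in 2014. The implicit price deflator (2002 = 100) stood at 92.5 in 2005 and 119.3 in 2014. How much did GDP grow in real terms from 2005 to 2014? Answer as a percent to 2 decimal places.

Real GDP 2005 = 5050.3 / 0.925 = 5459.78.
Real GDP 2014 = 5813.2 / 1.193 = 4872.76.
Real growth = 4872.76 / 5459.78 − 1 = -0.1075.

-10.75%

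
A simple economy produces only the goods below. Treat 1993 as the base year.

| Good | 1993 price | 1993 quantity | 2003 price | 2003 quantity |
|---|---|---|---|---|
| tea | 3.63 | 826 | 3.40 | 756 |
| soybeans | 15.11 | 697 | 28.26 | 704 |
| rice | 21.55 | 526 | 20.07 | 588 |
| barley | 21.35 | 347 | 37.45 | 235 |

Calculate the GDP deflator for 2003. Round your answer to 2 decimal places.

138.61

Nominal GDP 2003 = 3.40·756 + 28.26·704 + 20.07·588 + 37.45·235 = 43067.35.
Real GDP 2003 (at 1993 prices) = 3.63·756 + 15.11·704 + 21.55·588 + 21.35·235 = 31070.37.
Deflator = Nominal/Real × 100 = 43067.35/31070.37 × 100 = 138.612.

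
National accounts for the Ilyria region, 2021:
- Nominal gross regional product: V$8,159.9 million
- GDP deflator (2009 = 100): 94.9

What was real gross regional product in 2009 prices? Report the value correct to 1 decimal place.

Real gross regional product = Nominal / (GDP deflator/100) = 8159.9 / 0.949 = 8598.42.

V$8,598.4 million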